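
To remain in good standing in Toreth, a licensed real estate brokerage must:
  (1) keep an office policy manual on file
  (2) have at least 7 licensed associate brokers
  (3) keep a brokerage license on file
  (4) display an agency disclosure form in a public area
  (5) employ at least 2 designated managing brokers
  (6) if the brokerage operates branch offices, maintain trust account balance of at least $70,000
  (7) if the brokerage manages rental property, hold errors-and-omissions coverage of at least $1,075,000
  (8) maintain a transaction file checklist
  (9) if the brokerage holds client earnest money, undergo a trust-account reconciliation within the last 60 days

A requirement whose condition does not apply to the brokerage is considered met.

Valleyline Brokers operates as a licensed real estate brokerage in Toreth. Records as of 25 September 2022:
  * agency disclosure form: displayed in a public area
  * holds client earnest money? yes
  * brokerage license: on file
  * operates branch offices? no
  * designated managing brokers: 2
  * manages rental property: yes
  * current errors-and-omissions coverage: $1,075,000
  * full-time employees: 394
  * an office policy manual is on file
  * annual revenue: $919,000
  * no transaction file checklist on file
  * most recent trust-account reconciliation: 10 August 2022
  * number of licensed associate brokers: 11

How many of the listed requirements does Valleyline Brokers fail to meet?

1. office policy manual present → met
2. licensed associate brokers 11 ≥ 7 → met
3. brokerage license present → met
4. agency disclosure form present → met
5. designated managing brokers 2 ≥ 2 → met
6. condition 'operates branch offices' does not hold → requirement n/a → met
7. condition 'manages rental property' holds; errors-and-omissions coverage $1,075,000 ≥ $1,075,000 → met
8. transaction file checklist absent → not met
9. condition 'holds client earnest money' holds; trust-account reconciliation 46 days ago vs limit 60 → met
Not met: 1 of 9

1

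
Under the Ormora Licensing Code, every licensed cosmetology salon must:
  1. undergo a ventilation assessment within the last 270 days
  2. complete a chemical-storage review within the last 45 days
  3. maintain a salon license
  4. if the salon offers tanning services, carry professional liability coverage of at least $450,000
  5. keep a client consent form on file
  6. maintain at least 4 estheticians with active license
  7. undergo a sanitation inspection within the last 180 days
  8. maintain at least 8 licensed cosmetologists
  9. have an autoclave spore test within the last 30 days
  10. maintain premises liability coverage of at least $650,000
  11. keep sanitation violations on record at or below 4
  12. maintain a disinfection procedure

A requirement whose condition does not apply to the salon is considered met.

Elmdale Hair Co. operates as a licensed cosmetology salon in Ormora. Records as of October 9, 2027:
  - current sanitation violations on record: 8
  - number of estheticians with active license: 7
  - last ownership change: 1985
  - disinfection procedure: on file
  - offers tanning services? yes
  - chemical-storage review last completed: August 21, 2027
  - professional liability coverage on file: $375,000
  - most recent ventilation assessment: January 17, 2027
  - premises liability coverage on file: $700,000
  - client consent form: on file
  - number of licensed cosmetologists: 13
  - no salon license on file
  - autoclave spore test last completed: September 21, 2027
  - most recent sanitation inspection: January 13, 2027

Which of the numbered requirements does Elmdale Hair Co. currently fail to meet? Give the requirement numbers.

1. ventilation assessment 265 days ago vs limit 270 → met
2. chemical-storage review 49 days ago vs limit 45 → not met
3. salon license absent → not met
4. condition 'offers tanning services' holds; professional liability coverage $375,000 < $450,000 → not met
5. client consent form present → met
6. estheticians with active license 7 ≥ 4 → met
7. sanitation inspection 269 days ago vs limit 180 → not met
8. licensed cosmetologists 13 ≥ 8 → met
9. autoclave spore test 18 days ago vs limit 30 → met
10. premises liability coverage $700,000 ≥ $650,000 → met
11. sanitation violations on record 8 > 4 → not met
12. disinfection procedure present → met
Not met: 2, 3, 4, 7, 11

2, 3, 4, 7, 11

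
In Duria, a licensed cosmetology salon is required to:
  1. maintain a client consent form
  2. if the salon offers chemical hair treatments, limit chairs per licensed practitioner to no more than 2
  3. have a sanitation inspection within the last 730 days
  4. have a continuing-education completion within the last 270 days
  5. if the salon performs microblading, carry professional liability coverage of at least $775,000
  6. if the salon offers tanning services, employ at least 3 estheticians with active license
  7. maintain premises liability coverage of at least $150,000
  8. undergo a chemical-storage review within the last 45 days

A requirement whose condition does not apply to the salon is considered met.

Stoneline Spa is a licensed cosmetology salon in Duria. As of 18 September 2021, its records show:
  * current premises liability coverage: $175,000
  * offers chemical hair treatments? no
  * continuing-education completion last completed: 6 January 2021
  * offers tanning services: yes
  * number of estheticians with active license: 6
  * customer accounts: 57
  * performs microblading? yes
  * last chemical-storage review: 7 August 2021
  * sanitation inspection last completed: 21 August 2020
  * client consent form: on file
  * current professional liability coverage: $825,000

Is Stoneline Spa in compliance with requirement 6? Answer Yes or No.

Yes

6. condition 'offers tanning services' holds; estheticians with active license 6 ≥ 3 → met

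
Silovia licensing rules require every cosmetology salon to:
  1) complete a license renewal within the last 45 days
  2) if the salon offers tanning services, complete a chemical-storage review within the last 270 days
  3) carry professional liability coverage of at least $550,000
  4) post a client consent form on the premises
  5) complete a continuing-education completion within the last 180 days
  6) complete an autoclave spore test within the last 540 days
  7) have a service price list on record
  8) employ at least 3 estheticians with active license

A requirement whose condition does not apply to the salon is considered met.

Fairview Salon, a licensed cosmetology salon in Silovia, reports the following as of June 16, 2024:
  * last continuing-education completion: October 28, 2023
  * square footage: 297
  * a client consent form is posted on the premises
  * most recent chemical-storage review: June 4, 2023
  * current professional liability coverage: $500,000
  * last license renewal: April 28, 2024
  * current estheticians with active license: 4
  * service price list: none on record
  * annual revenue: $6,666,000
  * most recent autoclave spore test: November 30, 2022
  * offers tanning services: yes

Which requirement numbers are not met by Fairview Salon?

1, 2, 3, 5, 6, 7

1. license renewal 49 days ago vs limit 45 → not met
2. condition 'offers tanning services' holds; chemical-storage review 378 days ago vs limit 270 → not met
3. professional liability coverage $500,000 < $550,000 → not met
4. client consent form present → met
5. continuing-education completion 232 days ago vs limit 180 → not met
6. autoclave spore test 564 days ago vs limit 540 → not met
7. service price list absent → not met
8. estheticians with active license 4 ≥ 3 → met
Not met: 1, 2, 3, 5, 6, 7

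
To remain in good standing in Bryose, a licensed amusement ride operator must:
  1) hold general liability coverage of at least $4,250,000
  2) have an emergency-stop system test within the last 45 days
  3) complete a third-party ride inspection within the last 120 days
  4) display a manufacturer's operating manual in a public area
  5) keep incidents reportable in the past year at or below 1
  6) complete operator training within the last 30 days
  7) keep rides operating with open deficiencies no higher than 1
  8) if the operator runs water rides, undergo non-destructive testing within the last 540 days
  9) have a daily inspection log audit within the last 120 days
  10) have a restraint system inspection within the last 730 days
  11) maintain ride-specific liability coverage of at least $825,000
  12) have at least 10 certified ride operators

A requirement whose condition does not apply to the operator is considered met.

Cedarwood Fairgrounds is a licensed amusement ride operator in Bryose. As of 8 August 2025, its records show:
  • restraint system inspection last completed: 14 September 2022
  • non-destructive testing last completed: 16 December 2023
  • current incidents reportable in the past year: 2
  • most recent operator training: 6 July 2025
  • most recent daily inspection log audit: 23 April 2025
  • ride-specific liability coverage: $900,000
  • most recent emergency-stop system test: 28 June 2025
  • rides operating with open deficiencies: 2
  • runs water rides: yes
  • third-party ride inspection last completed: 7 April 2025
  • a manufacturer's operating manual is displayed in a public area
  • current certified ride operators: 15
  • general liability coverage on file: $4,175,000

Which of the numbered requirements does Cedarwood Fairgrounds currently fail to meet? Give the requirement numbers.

1. general liability coverage $4,175,000 < $4,250,000 → not met
2. emergency-stop system test 41 days ago vs limit 45 → met
3. third-party ride inspection 123 days ago vs limit 120 → not met
4. manufacturer's operating manual present → met
5. incidents reportable in the past year 2 > 1 → not met
6. operator training 33 days ago vs limit 30 → not met
7. rides operating with open deficiencies 2 > 1 → not met
8. condition 'runs water rides' holds; non-destructive testing 601 days ago vs limit 540 → not met
9. daily inspection log audit 107 days ago vs limit 120 → met
10. restraint system inspection 1059 days ago vs limit 730 → not met
11. ride-specific liability coverage $900,000 ≥ $825,000 → met
12. certified ride operators 15 ≥ 10 → met
Not met: 1, 3, 5, 6, 7, 8, 10

1, 3, 5, 6, 7, 8, 10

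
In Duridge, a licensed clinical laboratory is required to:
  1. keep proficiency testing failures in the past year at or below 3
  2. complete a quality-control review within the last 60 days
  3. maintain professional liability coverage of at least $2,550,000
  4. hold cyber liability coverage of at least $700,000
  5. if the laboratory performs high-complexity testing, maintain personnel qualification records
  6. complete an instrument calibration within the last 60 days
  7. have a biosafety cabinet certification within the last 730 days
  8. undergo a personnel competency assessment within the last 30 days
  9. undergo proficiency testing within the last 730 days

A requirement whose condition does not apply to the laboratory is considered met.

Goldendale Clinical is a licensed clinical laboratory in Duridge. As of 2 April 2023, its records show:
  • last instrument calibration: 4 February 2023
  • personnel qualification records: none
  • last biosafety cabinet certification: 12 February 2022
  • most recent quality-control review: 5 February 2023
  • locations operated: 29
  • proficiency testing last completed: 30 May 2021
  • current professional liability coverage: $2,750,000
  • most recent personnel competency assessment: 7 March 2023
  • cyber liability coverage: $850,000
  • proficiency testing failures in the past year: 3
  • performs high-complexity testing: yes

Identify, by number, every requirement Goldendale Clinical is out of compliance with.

5

1. proficiency testing failures in the past year 3 ≤ 3 → met
2. quality-control review 56 days ago vs limit 60 → met
3. professional liability coverage $2,750,000 ≥ $2,550,000 → met
4. cyber liability coverage $850,000 ≥ $700,000 → met
5. condition 'performs high-complexity testing' holds; personnel qualification records absent → not met
6. instrument calibration 57 days ago vs limit 60 → met
7. biosafety cabinet certification 414 days ago vs limit 730 → met
8. personnel competency assessment 26 days ago vs limit 30 → met
9. proficiency testing 672 days ago vs limit 730 → met
Not met: 5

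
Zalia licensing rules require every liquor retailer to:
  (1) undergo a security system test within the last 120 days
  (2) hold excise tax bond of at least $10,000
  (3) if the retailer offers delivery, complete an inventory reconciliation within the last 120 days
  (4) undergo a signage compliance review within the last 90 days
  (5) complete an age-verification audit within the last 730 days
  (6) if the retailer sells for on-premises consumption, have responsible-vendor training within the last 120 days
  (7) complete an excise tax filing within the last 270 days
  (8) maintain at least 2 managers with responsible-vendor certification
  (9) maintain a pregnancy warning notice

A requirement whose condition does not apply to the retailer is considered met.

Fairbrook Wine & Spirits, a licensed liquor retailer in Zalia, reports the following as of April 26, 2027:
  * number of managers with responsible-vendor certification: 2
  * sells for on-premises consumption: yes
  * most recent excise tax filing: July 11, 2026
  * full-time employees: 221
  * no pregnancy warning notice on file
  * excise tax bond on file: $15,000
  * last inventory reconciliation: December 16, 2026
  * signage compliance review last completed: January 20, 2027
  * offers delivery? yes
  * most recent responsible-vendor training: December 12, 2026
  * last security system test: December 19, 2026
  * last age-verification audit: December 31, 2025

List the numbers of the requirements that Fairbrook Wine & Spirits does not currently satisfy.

1. security system test 128 days ago vs limit 120 → not met
2. excise tax bond $15,000 ≥ $10,000 → met
3. condition 'offers delivery' holds; inventory reconciliation 131 days ago vs limit 120 → not met
4. signage compliance review 96 days ago vs limit 90 → not met
5. age-verification audit 481 days ago vs limit 730 → met
6. condition 'sells for on-premises consumption' holds; responsible-vendor training 135 days ago vs limit 120 → not met
7. excise tax filing 289 days ago vs limit 270 → not met
8. managers with responsible-vendor certification 2 ≥ 2 → met
9. pregnancy warning notice absent → not met
Not met: 1, 3, 4, 6, 7, 9

1, 3, 4, 6, 7, 9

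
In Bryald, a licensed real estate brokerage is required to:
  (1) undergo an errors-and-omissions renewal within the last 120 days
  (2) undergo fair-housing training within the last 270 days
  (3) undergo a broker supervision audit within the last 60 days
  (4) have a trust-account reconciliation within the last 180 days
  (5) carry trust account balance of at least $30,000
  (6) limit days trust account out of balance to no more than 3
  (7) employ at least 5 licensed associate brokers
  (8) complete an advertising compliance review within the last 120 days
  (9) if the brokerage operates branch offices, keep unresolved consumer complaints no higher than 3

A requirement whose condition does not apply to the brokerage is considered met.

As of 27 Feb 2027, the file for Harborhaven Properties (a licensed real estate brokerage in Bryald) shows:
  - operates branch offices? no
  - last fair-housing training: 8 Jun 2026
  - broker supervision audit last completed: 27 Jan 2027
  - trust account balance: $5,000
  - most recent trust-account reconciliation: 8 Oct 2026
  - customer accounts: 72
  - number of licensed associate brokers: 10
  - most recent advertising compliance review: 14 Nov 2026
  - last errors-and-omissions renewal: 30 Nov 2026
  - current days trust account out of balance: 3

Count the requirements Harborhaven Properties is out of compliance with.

1. errors-and-omissions renewal 89 days ago vs limit 120 → met
2. fair-housing training 264 days ago vs limit 270 → met
3. broker supervision audit 31 days ago vs limit 60 → met
4. trust-account reconciliation 142 days ago vs limit 180 → met
5. trust account balance $5,000 < $30,000 → not met
6. days trust account out of balance 3 ≤ 3 → met
7. licensed associate brokers 10 ≥ 5 → met
8. advertising compliance review 105 days ago vs limit 120 → met
9. condition 'operates branch offices' does not hold → requirement n/a → met
Not met: 1 of 9

1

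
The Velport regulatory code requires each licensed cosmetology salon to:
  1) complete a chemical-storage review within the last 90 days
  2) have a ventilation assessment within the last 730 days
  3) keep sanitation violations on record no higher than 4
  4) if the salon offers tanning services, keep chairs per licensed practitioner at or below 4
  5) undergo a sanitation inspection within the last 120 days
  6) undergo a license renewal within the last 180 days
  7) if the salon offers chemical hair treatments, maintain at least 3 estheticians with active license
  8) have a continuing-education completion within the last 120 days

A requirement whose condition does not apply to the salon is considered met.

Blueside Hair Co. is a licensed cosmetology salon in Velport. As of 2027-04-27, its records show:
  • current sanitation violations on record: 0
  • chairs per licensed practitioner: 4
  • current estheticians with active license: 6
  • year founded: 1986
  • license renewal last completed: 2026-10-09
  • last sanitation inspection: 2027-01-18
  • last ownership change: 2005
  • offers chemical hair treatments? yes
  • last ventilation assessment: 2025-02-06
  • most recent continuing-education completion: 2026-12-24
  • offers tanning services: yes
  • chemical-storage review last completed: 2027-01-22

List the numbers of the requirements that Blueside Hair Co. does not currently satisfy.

1, 2, 6, 8

1. chemical-storage review 95 days ago vs limit 90 → not met
2. ventilation assessment 810 days ago vs limit 730 → not met
3. sanitation violations on record 0 ≤ 4 → met
4. condition 'offers tanning services' holds; chairs per licensed practitioner 4 ≤ 4 → met
5. sanitation inspection 99 days ago vs limit 120 → met
6. license renewal 200 days ago vs limit 180 → not met
7. condition 'offers chemical hair treatments' holds; estheticians with active license 6 ≥ 3 → met
8. continuing-education completion 124 days ago vs limit 120 → not met
Not met: 1, 2, 6, 8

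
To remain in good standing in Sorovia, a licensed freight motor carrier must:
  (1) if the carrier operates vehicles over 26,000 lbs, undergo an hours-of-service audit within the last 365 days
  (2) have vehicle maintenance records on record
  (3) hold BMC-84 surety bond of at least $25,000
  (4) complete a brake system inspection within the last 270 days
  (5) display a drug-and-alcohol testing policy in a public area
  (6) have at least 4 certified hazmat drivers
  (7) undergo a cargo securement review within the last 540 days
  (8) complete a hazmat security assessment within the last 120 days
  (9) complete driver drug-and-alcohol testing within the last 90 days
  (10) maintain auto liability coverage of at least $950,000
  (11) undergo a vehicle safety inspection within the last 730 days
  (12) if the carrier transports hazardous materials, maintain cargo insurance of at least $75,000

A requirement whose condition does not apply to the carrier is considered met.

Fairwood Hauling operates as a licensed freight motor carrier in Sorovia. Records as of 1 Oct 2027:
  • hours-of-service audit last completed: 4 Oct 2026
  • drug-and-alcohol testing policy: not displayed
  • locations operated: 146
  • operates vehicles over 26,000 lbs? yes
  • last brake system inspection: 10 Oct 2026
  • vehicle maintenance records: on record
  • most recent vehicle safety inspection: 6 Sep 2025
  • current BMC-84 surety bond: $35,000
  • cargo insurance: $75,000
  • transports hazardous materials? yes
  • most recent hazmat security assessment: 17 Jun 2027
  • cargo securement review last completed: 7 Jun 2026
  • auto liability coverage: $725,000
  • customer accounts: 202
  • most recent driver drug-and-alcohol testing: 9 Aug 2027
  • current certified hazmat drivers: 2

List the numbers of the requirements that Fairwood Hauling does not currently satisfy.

4, 5, 6, 10, 11

1. condition 'operates vehicles over 26,000 lbs' holds; hours-of-service audit 362 days ago vs limit 365 → met
2. vehicle maintenance records present → met
3. BMC-84 surety bond $35,000 ≥ $25,000 → met
4. brake system inspection 356 days ago vs limit 270 → not met
5. drug-and-alcohol testing policy absent → not met
6. certified hazmat drivers 2 < 4 → not met
7. cargo securement review 481 days ago vs limit 540 → met
8. hazmat security assessment 106 days ago vs limit 120 → met
9. driver drug-and-alcohol testing 53 days ago vs limit 90 → met
10. auto liability coverage $725,000 < $950,000 → not met
11. vehicle safety inspection 755 days ago vs limit 730 → not met
12. condition 'transports hazardous materials' holds; cargo insurance $75,000 ≥ $75,000 → met
Not met: 4, 5, 6, 10, 11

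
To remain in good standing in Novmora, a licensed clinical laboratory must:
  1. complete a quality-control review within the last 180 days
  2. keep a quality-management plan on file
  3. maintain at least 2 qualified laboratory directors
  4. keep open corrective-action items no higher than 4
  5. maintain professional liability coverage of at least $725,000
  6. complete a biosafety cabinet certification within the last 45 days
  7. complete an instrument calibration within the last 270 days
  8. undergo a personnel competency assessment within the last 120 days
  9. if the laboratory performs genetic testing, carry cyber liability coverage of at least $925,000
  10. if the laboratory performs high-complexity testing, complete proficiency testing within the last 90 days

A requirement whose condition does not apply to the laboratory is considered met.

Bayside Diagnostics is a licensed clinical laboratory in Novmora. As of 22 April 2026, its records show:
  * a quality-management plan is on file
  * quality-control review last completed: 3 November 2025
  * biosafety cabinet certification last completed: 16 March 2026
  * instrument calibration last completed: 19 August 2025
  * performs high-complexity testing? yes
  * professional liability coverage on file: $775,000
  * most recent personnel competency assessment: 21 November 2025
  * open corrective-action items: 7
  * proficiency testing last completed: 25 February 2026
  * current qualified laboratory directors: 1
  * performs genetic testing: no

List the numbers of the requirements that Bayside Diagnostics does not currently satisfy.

3, 4, 8

1. quality-control review 170 days ago vs limit 180 → met
2. quality-management plan present → met
3. qualified laboratory directors 1 < 2 → not met
4. open corrective-action items 7 > 4 → not met
5. professional liability coverage $775,000 ≥ $725,000 → met
6. biosafety cabinet certification 37 days ago vs limit 45 → met
7. instrument calibration 246 days ago vs limit 270 → met
8. personnel competency assessment 152 days ago vs limit 120 → not met
9. condition 'performs genetic testing' does not hold → requirement n/a → met
10. condition 'performs high-complexity testing' holds; proficiency testing 56 days ago vs limit 90 → met
Not met: 3, 4, 8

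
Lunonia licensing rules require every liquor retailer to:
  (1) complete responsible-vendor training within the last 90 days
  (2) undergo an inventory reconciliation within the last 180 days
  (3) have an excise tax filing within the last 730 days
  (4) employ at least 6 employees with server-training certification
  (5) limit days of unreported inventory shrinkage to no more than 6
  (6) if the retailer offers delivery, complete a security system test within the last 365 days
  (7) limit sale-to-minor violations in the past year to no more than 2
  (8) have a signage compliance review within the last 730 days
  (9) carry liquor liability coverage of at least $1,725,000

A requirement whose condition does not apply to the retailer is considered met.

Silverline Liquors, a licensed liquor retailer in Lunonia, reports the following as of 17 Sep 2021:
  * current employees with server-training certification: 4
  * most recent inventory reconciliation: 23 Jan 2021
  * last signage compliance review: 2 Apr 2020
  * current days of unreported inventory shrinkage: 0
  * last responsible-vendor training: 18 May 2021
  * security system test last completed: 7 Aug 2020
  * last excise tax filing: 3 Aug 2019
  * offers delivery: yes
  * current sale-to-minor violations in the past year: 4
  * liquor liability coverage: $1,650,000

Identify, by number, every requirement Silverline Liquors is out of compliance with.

1, 2, 3, 4, 6, 7, 9

1. responsible-vendor training 122 days ago vs limit 90 → not met
2. inventory reconciliation 237 days ago vs limit 180 → not met
3. excise tax filing 776 days ago vs limit 730 → not met
4. employees with server-training certification 4 < 6 → not met
5. days of unreported inventory shrinkage 0 ≤ 6 → met
6. condition 'offers delivery' holds; security system test 406 days ago vs limit 365 → not met
7. sale-to-minor violations in the past year 4 > 2 → not met
8. signage compliance review 533 days ago vs limit 730 → met
9. liquor liability coverage $1,650,000 < $1,725,000 → not met
Not met: 1, 2, 3, 4, 6, 7, 9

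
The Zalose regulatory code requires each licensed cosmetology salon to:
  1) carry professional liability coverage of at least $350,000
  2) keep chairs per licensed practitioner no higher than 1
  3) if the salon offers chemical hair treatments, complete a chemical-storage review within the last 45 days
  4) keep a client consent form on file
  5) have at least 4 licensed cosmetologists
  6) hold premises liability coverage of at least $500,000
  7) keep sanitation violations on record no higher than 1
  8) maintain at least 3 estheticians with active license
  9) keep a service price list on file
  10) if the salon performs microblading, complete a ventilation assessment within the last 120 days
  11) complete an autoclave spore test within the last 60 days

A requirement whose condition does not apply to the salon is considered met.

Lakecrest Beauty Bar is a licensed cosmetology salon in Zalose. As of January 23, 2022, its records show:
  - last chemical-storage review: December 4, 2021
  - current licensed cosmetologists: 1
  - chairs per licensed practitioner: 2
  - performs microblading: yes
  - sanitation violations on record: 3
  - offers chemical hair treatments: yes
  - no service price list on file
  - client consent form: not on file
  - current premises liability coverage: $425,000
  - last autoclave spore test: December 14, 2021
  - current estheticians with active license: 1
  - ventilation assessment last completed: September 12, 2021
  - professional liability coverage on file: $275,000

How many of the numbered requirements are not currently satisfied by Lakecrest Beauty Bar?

1. professional liability coverage $275,000 < $350,000 → not met
2. chairs per licensed practitioner 2 > 1 → not met
3. condition 'offers chemical hair treatments' holds; chemical-storage review 50 days ago vs limit 45 → not met
4. client consent form absent → not met
5. licensed cosmetologists 1 < 4 → not met
6. premises liability coverage $425,000 < $500,000 → not met
7. sanitation violations on record 3 > 1 → not met
8. estheticians with active license 1 < 3 → not met
9. service price list absent → not met
10. condition 'performs microblading' holds; ventilation assessment 133 days ago vs limit 120 → not met
11. autoclave spore test 40 days ago vs limit 60 → met
Not met: 10 of 11

10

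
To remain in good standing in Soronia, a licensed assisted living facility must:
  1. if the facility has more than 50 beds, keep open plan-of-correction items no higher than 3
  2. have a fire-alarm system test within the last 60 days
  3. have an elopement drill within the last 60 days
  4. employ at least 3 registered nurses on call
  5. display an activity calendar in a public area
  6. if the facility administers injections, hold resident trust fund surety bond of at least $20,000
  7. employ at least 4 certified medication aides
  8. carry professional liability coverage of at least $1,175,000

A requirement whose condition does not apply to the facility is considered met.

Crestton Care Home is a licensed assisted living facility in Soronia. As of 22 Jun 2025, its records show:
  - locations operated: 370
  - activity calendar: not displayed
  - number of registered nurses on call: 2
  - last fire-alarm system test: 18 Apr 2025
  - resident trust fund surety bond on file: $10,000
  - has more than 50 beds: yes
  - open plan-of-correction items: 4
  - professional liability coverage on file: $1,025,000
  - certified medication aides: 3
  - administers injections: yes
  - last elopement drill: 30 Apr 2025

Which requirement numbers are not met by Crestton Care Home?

1, 2, 4, 5, 6, 7, 8

1. condition 'has more than 50 beds' holds; open plan-of-correction items 4 > 3 → not met
2. fire-alarm system test 65 days ago vs limit 60 → not met
3. elopement drill 53 days ago vs limit 60 → met
4. registered nurses on call 2 < 3 → not met
5. activity calendar absent → not met
6. condition 'administers injections' holds; resident trust fund surety bond $10,000 < $20,000 → not met
7. certified medication aides 3 < 4 → not met
8. professional liability coverage $1,025,000 < $1,175,000 → not met
Not met: 1, 2, 4, 5, 6, 7, 8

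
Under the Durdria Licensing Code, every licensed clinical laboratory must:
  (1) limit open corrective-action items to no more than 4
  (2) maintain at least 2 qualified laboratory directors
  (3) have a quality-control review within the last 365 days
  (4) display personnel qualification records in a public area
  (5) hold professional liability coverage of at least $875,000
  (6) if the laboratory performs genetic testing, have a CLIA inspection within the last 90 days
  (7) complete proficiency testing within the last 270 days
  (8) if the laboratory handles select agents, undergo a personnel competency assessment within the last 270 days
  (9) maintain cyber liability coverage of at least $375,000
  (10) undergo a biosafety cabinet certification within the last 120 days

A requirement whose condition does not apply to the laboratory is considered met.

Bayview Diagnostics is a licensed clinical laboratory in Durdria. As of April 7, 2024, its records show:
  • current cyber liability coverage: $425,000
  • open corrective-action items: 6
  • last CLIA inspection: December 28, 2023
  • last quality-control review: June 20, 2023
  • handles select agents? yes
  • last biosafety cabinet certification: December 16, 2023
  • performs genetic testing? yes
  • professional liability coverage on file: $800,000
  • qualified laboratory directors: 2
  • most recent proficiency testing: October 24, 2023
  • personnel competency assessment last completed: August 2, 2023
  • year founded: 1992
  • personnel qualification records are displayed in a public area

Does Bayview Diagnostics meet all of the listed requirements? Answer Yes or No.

1. open corrective-action items 6 > 4 → not met
2. qualified laboratory directors 2 ≥ 2 → met
3. quality-control review 292 days ago vs limit 365 → met
4. personnel qualification records present → met
5. professional liability coverage $800,000 < $875,000 → not met
6. condition 'performs genetic testing' holds; CLIA inspection 101 days ago vs limit 90 → not met
7. proficiency testing 166 days ago vs limit 270 → met
8. condition 'handles select agents' holds; personnel competency assessment 249 days ago vs limit 270 → met
9. cyber liability coverage $425,000 ≥ $375,000 → met
10. biosafety cabinet certification 113 days ago vs limit 120 → met
Not met: 1, 5, 6

No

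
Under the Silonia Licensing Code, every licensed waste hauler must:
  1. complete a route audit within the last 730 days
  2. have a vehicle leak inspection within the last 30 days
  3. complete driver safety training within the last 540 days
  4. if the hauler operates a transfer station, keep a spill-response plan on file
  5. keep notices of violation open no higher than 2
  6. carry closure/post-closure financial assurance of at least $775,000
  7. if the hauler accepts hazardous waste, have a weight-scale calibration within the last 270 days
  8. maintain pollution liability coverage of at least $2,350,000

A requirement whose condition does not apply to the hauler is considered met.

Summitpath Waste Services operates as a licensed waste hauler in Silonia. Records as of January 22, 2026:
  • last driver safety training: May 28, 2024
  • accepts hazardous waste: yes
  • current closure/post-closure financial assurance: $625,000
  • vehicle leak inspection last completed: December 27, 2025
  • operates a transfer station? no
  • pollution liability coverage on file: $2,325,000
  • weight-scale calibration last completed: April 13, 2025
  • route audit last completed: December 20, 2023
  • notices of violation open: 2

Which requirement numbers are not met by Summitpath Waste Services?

1. route audit 764 days ago vs limit 730 → not met
2. vehicle leak inspection 26 days ago vs limit 30 → met
3. driver safety training 604 days ago vs limit 540 → not met
4. condition 'operates a transfer station' does not hold → requirement n/a → met
5. notices of violation open 2 ≤ 2 → met
6. closure/post-closure financial assurance $625,000 < $775,000 → not met
7. condition 'accepts hazardous waste' holds; weight-scale calibration 284 days ago vs limit 270 → not met
8. pollution liability coverage $2,325,000 < $2,350,000 → not met
Not met: 1, 3, 6, 7, 8

1, 3, 6, 7, 8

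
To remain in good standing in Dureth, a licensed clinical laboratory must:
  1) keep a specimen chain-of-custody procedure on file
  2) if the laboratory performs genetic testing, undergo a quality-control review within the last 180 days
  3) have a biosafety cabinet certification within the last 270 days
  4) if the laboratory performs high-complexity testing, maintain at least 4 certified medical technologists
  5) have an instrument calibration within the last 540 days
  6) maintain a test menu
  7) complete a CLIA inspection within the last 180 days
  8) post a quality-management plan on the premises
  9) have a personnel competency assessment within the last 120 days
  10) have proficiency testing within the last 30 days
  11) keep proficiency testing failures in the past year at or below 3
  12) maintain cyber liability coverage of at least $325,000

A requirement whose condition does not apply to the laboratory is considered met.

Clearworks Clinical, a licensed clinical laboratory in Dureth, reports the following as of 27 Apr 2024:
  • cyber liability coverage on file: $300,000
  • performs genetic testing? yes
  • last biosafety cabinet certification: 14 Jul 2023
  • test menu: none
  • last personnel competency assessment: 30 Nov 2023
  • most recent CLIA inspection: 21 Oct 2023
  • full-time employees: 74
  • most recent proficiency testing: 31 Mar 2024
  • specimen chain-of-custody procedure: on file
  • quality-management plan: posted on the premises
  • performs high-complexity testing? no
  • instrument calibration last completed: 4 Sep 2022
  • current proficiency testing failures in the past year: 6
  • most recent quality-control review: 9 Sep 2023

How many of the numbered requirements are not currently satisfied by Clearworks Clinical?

1. specimen chain-of-custody procedure present → met
2. condition 'performs genetic testing' holds; quality-control review 231 days ago vs limit 180 → not met
3. biosafety cabinet certification 288 days ago vs limit 270 → not met
4. condition 'performs high-complexity testing' does not hold → requirement n/a → met
5. instrument calibration 601 days ago vs limit 540 → not met
6. test menu absent → not met
7. CLIA inspection 189 days ago vs limit 180 → not met
8. quality-management plan present → met
9. personnel competency assessment 149 days ago vs limit 120 → not met
10. proficiency testing 27 days ago vs limit 30 → met
11. proficiency testing failures in the past year 6 > 3 → not met
12. cyber liability coverage $300,000 < $325,000 → not met
Not met: 8 of 12

8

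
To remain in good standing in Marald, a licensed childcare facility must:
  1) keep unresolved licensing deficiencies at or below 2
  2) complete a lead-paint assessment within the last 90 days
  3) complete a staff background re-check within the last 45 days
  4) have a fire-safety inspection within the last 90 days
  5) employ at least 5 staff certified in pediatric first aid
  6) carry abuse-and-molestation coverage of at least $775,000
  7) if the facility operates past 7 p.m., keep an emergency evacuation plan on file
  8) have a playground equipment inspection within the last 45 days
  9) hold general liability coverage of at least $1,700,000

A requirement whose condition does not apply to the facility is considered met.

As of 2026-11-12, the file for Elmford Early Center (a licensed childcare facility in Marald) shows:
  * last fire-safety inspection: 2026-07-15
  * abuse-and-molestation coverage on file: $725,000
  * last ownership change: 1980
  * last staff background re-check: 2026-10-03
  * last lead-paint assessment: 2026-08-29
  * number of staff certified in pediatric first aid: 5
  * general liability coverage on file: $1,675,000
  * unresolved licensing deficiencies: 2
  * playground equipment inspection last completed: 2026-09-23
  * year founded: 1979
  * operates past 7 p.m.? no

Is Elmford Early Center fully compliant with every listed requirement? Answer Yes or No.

No

1. unresolved licensing deficiencies 2 ≤ 2 → met
2. lead-paint assessment 75 days ago vs limit 90 → met
3. staff background re-check 40 days ago vs limit 45 → met
4. fire-safety inspection 120 days ago vs limit 90 → not met
5. staff certified in pediatric first aid 5 ≥ 5 → met
6. abuse-and-molestation coverage $725,000 < $775,000 → not met
7. condition 'operates past 7 p.m.' does not hold → requirement n/a → met
8. playground equipment inspection 50 days ago vs limit 45 → not met
9. general liability coverage $1,675,000 < $1,700,000 → not met
Not met: 4, 6, 8, 9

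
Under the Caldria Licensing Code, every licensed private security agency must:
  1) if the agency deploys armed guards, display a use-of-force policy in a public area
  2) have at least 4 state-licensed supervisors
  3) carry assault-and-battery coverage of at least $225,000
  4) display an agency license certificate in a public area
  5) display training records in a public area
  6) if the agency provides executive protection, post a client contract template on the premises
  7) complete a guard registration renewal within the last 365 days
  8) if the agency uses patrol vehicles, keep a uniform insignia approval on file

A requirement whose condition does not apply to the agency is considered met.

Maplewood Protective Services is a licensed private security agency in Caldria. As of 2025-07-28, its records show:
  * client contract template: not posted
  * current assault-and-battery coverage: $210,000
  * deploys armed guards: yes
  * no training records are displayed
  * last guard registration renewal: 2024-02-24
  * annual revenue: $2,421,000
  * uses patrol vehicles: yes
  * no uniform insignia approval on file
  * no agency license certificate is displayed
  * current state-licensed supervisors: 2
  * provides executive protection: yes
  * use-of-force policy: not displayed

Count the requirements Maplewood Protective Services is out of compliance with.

1. condition 'deploys armed guards' holds; use-of-force policy absent → not met
2. state-licensed supervisors 2 < 4 → not met
3. assault-and-battery coverage $210,000 < $225,000 → not met
4. agency license certificate absent → not met
5. training records absent → not met
6. condition 'provides executive protection' holds; client contract template absent → not met
7. guard registration renewal 520 days ago vs limit 365 → not met
8. condition 'uses patrol vehicles' holds; uniform insignia approval absent → not met
Not met: 8 of 8

8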